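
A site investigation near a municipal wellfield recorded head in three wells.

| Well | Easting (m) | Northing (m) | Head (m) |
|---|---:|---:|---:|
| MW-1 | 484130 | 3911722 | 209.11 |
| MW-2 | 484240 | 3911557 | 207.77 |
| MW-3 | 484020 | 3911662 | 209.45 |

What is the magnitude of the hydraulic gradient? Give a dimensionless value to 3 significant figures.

Taking MW-1 as reference: MW-2−MW-1 = (110, -165, -1.34); MW-3−MW-1 = (-110, -60, +0.34).
Solve a·Δx + b·Δy = Δh: det = 110·(-60) − (-110)·(-165) = -24750.
∂h/∂x = [(-1.34)·(-60) − (+0.34)·(-165)] / -24750 = -0.005515
∂h/∂y = [110·(+0.34) − (-110)·(-1.34)] / -24750 = +0.004444
|∇h| = √(-0.005515² + 0.004444²) = 0.007083

0.00708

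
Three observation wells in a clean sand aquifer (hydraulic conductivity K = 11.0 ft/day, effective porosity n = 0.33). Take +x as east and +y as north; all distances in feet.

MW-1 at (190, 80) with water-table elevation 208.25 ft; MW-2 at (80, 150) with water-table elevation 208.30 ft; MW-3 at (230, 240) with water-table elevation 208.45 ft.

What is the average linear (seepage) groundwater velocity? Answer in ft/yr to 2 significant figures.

Differences from MW-1: to MW-2 (Δx, Δy, Δh) = (-110, 70, +0.05); to MW-3 = (40, 160, +0.20).
Determinant of the coordinate differences = (-110)·160 − 40·70 = -20400.
∂h/∂x = [(+0.05)·160 − (+0.20)·70] / -20400 = +0.0002941
∂h/∂y = [(-110)·(+0.20) − 40·(+0.05)] / -20400 = +0.001176
|∇h| = √(0.0002941² + 0.001176²) = 0.001212
Seepage velocity v = K·i/n = 11.0 × 0.001212 / 0.33 = 0.0404 ft/day = 14.76 ft/yr.

15 ft/yr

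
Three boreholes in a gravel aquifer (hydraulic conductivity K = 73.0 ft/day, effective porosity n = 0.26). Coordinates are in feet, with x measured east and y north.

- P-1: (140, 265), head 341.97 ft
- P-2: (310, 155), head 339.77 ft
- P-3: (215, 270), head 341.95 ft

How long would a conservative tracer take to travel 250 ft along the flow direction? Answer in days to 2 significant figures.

Differences from P-1: to P-2 (Δx, Δy, Δh) = (170, -110, -2.20); to P-3 = (75, 5, -0.02).
Determinant of the coordinate differences = 170·5 − 75·(-110) = 9100.
∂h/∂x = [(-2.20)·5 − (-0.02)·(-110)] / 9100 = -0.001451
∂h/∂y = [170·(-0.02) − 75·(-2.20)] / 9100 = +0.01776
|∇h| = √(-0.001451² + 0.01776²) = 0.01782
Seepage velocity v = K·i/n = 73.0 × 0.01782 / 0.26 = 5.003 ft/day.
t = 250 / 5.003 = 49.97 days.

50 days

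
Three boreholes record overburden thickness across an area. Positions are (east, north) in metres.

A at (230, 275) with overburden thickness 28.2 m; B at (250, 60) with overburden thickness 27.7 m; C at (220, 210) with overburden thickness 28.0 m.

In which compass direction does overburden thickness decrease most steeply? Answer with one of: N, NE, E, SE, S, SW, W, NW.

SW

With d = a·x + b·y + c and A as origin, the differences give:
  20·a + (-215)·b = -0.5
  (-10)·a + (-65)·b = -0.2
Eliminate b (×(-65) and ×(-215), subtract): -3450·a = -10.50 → a = ∂d/∂x = +0.003043
Back-substitute: b = ∂d/∂y = +0.002609.
Steepest decrease is along −∇f = (-0.003043 E, -0.002609 N) → southwest.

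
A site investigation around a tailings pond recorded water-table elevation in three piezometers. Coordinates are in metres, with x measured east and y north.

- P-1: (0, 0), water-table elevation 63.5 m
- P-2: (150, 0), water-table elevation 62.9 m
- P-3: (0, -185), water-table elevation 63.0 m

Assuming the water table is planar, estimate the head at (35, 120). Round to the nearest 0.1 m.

∂h/∂x = (62.9 − 63.5) / (150 − 0) = -0.004000
∂h/∂y = (63.0 − 63.5) / (-185 − 0) = +0.002703
h(35, 120) = 63.5 + (-0.004000)·(35) + (+0.002703)·(120) = 63.5 -0.140 +0.324 = 63.684 m.

63.7 m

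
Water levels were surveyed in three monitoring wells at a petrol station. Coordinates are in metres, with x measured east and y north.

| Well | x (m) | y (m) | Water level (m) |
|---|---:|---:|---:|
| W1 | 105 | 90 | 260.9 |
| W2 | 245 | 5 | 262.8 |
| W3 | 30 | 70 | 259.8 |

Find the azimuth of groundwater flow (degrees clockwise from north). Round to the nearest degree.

265°

Three-point gradient (reference W1): Δ to W2 = (140, -85, +1.9), Δ to W3 = (-75, -20, -1.1).
∂h/∂x = +0.01433, ∂h/∂y = +0.001253 (det = -9175).
Flow direction (−∇h) has components (-0.01433 E, -0.001253 N).
Azimuth = atan2(E, N) = atan2(-0.01433, -0.001253) = 265.0° ≈ 265°.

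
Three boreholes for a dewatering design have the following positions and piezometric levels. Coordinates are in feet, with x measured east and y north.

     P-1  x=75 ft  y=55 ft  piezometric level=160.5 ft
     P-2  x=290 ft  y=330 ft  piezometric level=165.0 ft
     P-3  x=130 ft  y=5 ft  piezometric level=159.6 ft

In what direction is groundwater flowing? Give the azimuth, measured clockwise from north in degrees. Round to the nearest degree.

With h = a·x + b·y + c and P-1 as origin, the differences give:
  215·a + 275·b = +4.5
  55·a + (-50)·b = -0.9
Eliminate b (×(-50) and ×275, subtract): -25875·a = 22.50 → a = ∂h/∂x = -0.0008696
Back-substitute: b = ∂h/∂y = +0.01704.
Flow direction (−∇h) has components (+0.0008696 E, -0.01704 N).
Azimuth = atan2(E, N) = atan2(+0.0008696, -0.01704) = 177.1° ≈ 177°.

177°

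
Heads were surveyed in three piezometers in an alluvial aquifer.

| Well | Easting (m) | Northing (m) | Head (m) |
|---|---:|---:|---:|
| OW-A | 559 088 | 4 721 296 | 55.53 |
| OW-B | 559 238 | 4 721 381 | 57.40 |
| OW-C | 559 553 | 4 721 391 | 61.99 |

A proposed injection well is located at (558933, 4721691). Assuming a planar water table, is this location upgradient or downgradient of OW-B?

downgradient

With h = a·x + b·y + c and OW-A as origin, the differences give:
  150·a + 85·b = +1.87
  465·a + 95·b = +6.46
Eliminate b (×95 and ×85, subtract): -25275·a = -371.450 → a = ∂h/∂x = +0.01470
Back-substitute: b = ∂h/∂y = -0.003935.
Head at (558933, 4721691) = 55.53 + (+0.01470)·(-155) + (-0.003935)·(395) = 51.70 m.
That is lower than the 57.40 m at OW-B, so the point is downgradient.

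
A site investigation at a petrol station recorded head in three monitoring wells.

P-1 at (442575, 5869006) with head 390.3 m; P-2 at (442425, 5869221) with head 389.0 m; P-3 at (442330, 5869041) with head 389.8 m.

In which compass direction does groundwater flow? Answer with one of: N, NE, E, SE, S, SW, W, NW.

Three-point gradient (reference P-1): Δ to P-2 = (-150, 215, -1.3), Δ to P-3 = (-245, 35, -0.5).
∂h/∂x = +0.001307, ∂h/∂y = -0.005134 (det = 47425).
Flow = −∇h = (-0.001307 east, +0.005134 north), which points north.

N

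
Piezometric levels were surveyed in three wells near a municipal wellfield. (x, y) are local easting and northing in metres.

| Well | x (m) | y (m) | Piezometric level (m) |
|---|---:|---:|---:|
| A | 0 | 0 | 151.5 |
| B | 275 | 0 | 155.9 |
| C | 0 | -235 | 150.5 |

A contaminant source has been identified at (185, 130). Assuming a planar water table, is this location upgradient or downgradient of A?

upgradient

∂h/∂x = (155.9 − 151.5) / (275 − 0) = +0.01600
∂h/∂y = (150.5 − 151.5) / (-235 − 0) = +0.004255
Head at (185, 130) = 151.5 + (+0.01600)·(185) + (+0.004255)·(130) = 155.01 m.
That is higher than the 151.5 m at A, so the point is upgradient.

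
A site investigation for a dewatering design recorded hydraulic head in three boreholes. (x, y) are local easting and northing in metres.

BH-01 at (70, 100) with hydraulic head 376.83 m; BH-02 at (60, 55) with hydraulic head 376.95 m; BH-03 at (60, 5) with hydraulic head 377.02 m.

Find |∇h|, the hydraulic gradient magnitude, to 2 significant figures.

0.0059

With h = a·x + b·y + c and BH-01 as origin, the differences give:
  (-10)·a + (-45)·b = +0.12
  (-10)·a + (-95)·b = +0.19
Eliminate b (×(-95) and ×(-45), subtract): 500·a = -2.850 → a = ∂h/∂x = -0.005700
Back-substitute: b = ∂h/∂y = -0.001400.
|∇h| = √(-0.005700² + -0.001400²) = 0.005869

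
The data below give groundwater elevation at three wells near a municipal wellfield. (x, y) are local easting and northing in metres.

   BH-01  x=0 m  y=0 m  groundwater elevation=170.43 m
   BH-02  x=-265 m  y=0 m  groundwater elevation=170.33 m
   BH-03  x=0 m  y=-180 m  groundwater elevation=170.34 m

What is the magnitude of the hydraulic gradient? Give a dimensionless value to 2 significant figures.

∂h/∂x = (170.33 − 170.43) / (-265 − 0) = +0.0003774
∂h/∂y = (170.34 − 170.43) / (-180 − 0) = +0.0005000
|∇h| = √(0.0003774² + 0.0005000²) = 0.0006264

0.00063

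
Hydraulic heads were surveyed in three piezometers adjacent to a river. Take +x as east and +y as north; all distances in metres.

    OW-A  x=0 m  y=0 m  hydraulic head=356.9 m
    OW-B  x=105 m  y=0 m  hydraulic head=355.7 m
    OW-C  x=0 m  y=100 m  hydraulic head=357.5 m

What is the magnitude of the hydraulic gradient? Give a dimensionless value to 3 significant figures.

∂h/∂x = (355.7 − 356.9) / (105 − 0) = -0.01143
∂h/∂y = (357.5 − 356.9) / (100 − 0) = +0.006000
|∇h| = √(-0.01143² + 0.006000²) = 0.01291

0.0129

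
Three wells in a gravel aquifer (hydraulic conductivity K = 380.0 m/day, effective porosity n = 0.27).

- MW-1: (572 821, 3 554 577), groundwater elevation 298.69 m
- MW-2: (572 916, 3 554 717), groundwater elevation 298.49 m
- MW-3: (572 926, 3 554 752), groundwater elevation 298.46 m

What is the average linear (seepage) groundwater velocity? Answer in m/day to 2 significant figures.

Taking MW-1 as reference: MW-2−MW-1 = (95, 140, -0.20); MW-3−MW-1 = (105, 175, -0.23).
Solve a·Δx + b·Δy = Δh: det = 95·175 − 105·140 = 1925.
∂h/∂x = [(-0.20)·175 − (-0.23)·140] / 1925 = -0.001455
∂h/∂y = [95·(-0.23) − 105·(-0.20)] / 1925 = -0.0004416
|∇h| = √(-0.001455² + -0.0004416²) = 0.001521
Seepage velocity v = K·i/n = 380.0 × 0.001521 / 0.27 = 2.141 m/day.

2.1 m/day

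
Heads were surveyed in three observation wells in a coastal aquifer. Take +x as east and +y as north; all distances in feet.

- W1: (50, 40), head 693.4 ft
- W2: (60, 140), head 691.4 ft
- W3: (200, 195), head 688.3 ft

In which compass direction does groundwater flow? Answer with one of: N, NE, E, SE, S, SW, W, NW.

With h = a·x + b·y + c and W1 as origin, the differences give:
  10·a + 100·b = -2.0
  150·a + 155·b = -5.1
Eliminate b (×155 and ×100, subtract): -13450·a = 200.00 → a = ∂h/∂x = -0.01487
Back-substitute: b = ∂h/∂y = -0.01851.
Flow = −∇h = (+0.01487 east, +0.01851 north), which points northeast.

NE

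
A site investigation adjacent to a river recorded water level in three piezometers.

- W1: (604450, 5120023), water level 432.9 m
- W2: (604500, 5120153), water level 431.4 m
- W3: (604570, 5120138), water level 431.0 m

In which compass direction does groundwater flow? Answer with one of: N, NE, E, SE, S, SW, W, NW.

Taking W1 as reference: W2−W1 = (50, 130, -1.5); W3−W1 = (120, 115, -1.9).
Determinant of the coordinate differences = 50·115 − 120·130 = -9850.
∂h/∂x = [(-1.5)·115 − (-1.9)·130] / -9850 = -0.007563
∂h/∂y = [50·(-1.9) − 120·(-1.5)] / -9850 = -0.008629
Flow = −∇h = (+0.007563 east, +0.008629 north), which points northeast.

NE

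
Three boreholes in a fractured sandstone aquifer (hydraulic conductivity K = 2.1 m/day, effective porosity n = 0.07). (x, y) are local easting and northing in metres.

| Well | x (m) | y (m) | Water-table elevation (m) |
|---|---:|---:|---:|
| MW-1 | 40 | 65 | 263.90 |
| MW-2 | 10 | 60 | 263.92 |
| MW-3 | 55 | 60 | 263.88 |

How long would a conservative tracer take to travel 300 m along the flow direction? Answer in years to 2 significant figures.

Differences from MW-1: to MW-2 (Δx, Δy, Δh) = (-30, -5, +0.02); to MW-3 = (15, -5, -0.02).
Solve a·Δx + b·Δy = Δh: det = (-30)·(-5) − 15·(-5) = 225.
∂h/∂x = [(+0.02)·(-5) − (-0.02)·(-5)] / 225 = -0.0008889
∂h/∂y = [(-30)·(-0.02) − 15·(+0.02)] / 225 = +0.001333
|∇h| = √(-0.0008889² + 0.001333²) = 0.001602
Seepage velocity v = K·i/n = 2.1 × 0.001602 / 0.07 = 0.04806 m/day.
t = 300 / 0.04806 = 6242 days = 17.1 years.

17 years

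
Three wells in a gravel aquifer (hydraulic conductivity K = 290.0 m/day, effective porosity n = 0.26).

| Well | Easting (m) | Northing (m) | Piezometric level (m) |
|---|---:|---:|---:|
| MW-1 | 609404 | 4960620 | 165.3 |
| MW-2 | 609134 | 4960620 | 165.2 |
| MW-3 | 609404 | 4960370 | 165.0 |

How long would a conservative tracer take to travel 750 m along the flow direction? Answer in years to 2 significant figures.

∂h/∂x = (165.2 − 165.3) / (609134 − 609404) = +0.0003704
∂h/∂y = (165.0 − 165.3) / (4960370 − 4960620) = +0.001200
|∇h| = √(0.0003704² + 0.001200²) = 0.001256
Seepage velocity v = K·i/n = 290.0 × 0.001256 / 0.26 = 1.401 m/day.
t = 750 / 1.401 = 535.3 days = 1.47 years.

1.5 years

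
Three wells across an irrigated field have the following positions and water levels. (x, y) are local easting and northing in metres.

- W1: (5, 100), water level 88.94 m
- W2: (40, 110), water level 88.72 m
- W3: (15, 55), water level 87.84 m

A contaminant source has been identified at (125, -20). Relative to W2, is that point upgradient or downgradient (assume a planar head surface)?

Taking W1 as reference: W2−W1 = (35, 10, -0.22); W3−W1 = (10, -45, -1.10).
Determinant of the coordinate differences = 35·(-45) − 10·10 = -1675.
∂h/∂x = [(-0.22)·(-45) − (-1.10)·10] / -1675 = -0.01248
∂h/∂y = [35·(-1.10) − 10·(-0.22)] / -1675 = +0.02167
Head at (125, -20) = 88.94 + (-0.01248)·(120) + (+0.02167)·(-120) = 84.84 m.
That is lower than the 88.72 m at W2, so the point is downgradient.

downgradient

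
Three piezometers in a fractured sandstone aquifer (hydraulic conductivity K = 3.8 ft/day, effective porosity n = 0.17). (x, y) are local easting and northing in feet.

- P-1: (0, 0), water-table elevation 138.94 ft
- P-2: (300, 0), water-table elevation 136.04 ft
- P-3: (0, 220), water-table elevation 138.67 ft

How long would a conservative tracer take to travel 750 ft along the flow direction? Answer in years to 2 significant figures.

9.4 years

∂h/∂x = (136.04 − 138.94) / (300 − 0) = -0.009667
∂h/∂y = (138.67 − 138.94) / (220 − 0) = -0.001227
|∇h| = √(-0.009667² + -0.001227²) = 0.009745
Seepage velocity v = K·i/n = 3.8 × 0.009745 / 0.17 = 0.2178 ft/day.
t = 750 / 0.2178 = 3444 days = 9.43 years.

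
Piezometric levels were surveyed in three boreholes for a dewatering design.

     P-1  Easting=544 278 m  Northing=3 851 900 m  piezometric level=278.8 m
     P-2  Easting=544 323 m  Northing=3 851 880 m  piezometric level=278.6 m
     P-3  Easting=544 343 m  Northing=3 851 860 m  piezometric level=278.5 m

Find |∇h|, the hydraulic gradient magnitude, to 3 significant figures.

Differences from P-1: to P-2 (Δx, Δy, Δh) = (45, -20, -0.2); to P-3 = (65, -40, -0.3).
Determinant of the coordinate differences = 45·(-40) − 65·(-20) = -500.
∂h/∂x = [(-0.2)·(-40) − (-0.3)·(-20)] / -500 = -0.004000
∂h/∂y = [45·(-0.3) − 65·(-0.2)] / -500 = +0.001000
|∇h| = √(-0.004000² + 0.001000²) = 0.004123

0.00412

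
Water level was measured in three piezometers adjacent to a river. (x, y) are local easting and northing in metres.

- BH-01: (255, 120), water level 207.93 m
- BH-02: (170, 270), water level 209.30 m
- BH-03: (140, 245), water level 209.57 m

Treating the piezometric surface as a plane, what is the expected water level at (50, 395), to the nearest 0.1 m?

211.0 m

With h = a·x + b·y + c and BH-01 as origin, the differences give:
  (-85)·a + 150·b = +1.37
  (-115)·a + 125·b = +1.64
Eliminate b (×125 and ×150, subtract): 6625·a = -74.750 → a = ∂h/∂x = -0.01128
Back-substitute: b = ∂h/∂y = +0.002740.
h(50, 395) = 207.93 + (-0.01128)·(-205) + (+0.002740)·(275) = 207.93 +2.313 +0.753 = 210.996 m.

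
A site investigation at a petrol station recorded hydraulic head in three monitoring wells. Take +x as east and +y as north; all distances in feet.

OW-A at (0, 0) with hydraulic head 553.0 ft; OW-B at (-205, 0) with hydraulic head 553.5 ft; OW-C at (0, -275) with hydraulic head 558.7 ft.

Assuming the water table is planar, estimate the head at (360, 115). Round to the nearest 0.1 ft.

∂h/∂x = (553.5 − 553.0) / (-205 − 0) = -0.002439
∂h/∂y = (558.7 − 553.0) / (-275 − 0) = -0.02073
h(360, 115) = 553.0 + (-0.002439)·(360) + (-0.02073)·(115) = 553.0 -0.878 -2.384 = 549.738 ft.

549.7 ft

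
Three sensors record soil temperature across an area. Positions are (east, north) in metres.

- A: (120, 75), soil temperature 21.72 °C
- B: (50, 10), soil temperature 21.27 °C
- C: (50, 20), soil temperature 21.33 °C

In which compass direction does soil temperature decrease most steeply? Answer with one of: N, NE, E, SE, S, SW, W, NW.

S

With T = a·x + b·y + c and A as origin, the differences give:
  (-70)·a + (-65)·b = -0.45
  (-70)·a + (-55)·b = -0.39
Eliminate b (×(-55) and ×(-65), subtract): -700·a = -0.600 → a = ∂T/∂x = +0.0008571
Back-substitute: b = ∂T/∂y = +0.006000.
Steepest decrease is along −∇f = (-0.0008571 E, -0.006000 N) → south.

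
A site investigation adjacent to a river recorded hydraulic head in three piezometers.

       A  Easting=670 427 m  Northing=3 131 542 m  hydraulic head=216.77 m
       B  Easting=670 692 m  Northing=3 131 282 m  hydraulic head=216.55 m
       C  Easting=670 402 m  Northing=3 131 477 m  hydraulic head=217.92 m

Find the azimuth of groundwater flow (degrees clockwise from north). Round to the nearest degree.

046°

Taking A as reference: B−A = (265, -260, -0.22); C−A = (-25, -65, +1.15).
Determinant of the coordinate differences = 265·(-65) − (-25)·(-260) = -23725.
∂h/∂x = [(-0.22)·(-65) − (+1.15)·(-260)] / -23725 = -0.01321
∂h/∂y = [265·(+1.15) − (-25)·(-0.22)] / -23725 = -0.01261
Flow direction (−∇h) has components (+0.01321 E, +0.01261 N).
Azimuth = atan2(E, N) = atan2(+0.01321, +0.01261) = 46.3° ≈ 046°.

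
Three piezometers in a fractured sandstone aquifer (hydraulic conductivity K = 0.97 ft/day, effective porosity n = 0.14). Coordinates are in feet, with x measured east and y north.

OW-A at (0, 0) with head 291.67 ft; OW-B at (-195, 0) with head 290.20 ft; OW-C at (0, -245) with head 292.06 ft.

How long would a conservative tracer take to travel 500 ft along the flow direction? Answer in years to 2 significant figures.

∂h/∂x = (290.20 − 291.67) / (-195 − 0) = +0.007538
∂h/∂y = (292.06 − 291.67) / (-245 − 0) = -0.001592
|∇h| = √(0.007538² + -0.001592²) = 0.007704
Seepage velocity v = K·i/n = 0.97 × 0.007704 / 0.14 = 0.05338 ft/day.
t = 500 / 0.05338 = 9367 days = 25.6 years.

26 years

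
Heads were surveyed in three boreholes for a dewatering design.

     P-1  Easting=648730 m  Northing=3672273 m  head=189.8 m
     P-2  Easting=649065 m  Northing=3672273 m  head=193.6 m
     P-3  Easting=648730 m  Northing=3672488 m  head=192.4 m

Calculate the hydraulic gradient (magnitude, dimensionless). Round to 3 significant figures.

0.0166

∂h/∂x = (193.6 − 189.8) / (649065 − 648730) = +0.01134
∂h/∂y = (192.4 − 189.8) / (3672488 − 3672273) = +0.01209
|∇h| = √(0.01134² + 0.01209²) = 0.01658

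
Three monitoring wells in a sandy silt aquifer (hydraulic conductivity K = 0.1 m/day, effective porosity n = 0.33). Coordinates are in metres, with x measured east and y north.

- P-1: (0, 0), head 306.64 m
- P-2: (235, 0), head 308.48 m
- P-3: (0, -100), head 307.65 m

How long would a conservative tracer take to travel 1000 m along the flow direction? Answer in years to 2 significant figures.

∂h/∂x = (308.48 − 306.64) / (235 − 0) = +0.007830
∂h/∂y = (307.65 − 306.64) / (-100 − 0) = -0.01010
|∇h| = √(0.007830² + -0.01010²) = 0.01278
Seepage velocity v = K·i/n = 0.1 × 0.01278 / 0.33 = 0.003873 m/day.
t = 1000 / 0.003873 = 2.582e+05 days = 707 years.

710 years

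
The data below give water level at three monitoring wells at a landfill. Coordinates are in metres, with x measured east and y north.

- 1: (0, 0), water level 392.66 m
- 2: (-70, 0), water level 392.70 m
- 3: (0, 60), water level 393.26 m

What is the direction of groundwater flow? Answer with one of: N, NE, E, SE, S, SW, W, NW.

∂h/∂x = (392.70 − 392.66) / (-70 − 0) = -0.0005714
∂h/∂y = (393.26 − 392.66) / (60 − 0) = +0.010000
Flow = −∇h = (+0.0005714 east, -0.010000 north), which points south.

S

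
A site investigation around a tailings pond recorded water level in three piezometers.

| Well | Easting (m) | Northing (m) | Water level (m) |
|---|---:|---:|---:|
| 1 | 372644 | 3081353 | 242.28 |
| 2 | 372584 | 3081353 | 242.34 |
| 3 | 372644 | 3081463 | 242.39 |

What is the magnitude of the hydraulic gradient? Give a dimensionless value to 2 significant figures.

0.0014

∂h/∂x = (242.34 − 242.28) / (372584 − 372644) = -0.001000
∂h/∂y = (242.39 − 242.28) / (3081463 − 3081353) = +0.0010000
|∇h| = √(-0.001000² + 0.0010000²) = 0.001414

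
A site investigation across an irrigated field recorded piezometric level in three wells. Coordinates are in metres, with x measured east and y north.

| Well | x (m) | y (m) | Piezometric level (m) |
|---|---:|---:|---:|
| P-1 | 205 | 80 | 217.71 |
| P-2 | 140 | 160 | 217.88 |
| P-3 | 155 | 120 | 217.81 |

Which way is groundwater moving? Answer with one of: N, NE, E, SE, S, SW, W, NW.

Taking P-1 as reference: P-2−P-1 = (-65, 80, +0.17); P-3−P-1 = (-50, 40, +0.10).
Determinant of the coordinate differences = (-65)·40 − (-50)·80 = 1400.
∂h/∂x = [(+0.17)·40 − (+0.10)·80] / 1400 = -0.0008571
∂h/∂y = [(-65)·(+0.10) − (-50)·(+0.17)] / 1400 = +0.001429
Flow = −∇h = (+0.0008571 east, -0.001429 north), which points southeast.

SE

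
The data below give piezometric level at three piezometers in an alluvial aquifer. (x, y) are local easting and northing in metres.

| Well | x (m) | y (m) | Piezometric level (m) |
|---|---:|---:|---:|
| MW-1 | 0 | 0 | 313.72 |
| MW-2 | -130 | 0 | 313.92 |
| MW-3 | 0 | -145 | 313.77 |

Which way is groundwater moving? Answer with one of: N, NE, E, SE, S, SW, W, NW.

∂h/∂x = (313.92 − 313.72) / (-130 − 0) = -0.001538
∂h/∂y = (313.77 − 313.72) / (-145 − 0) = -0.0003448
Flow = −∇h = (+0.001538 east, +0.0003448 north), which points east.

E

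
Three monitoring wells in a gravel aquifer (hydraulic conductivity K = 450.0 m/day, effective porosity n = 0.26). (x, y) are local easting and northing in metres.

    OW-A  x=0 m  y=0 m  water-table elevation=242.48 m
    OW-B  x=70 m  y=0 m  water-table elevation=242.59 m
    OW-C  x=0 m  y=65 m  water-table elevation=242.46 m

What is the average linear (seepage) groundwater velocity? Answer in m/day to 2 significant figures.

2.8 m/day

∂h/∂x = (242.59 − 242.48) / (70 − 0) = +0.001571
∂h/∂y = (242.46 − 242.48) / (65 − 0) = -0.0003077
|∇h| = √(0.001571² + -0.0003077²) = 0.001601
Seepage velocity v = K·i/n = 450.0 × 0.001601 / 0.26 = 2.771 m/day.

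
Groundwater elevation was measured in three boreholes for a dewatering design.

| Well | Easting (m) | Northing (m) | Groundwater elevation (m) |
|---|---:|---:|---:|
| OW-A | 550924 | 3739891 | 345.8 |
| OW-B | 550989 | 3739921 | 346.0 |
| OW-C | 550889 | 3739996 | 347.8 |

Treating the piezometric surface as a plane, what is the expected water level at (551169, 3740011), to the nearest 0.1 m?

346.7 m

Three-point gradient (reference OW-A): Δ to OW-B = (65, 30, +0.2), Δ to OW-C = (-35, 105, +2.0).
∂h/∂x = -0.004952, ∂h/∂y = +0.01740 (det = 7875).
h(551169, 3740011) = 345.8 + (-0.004952)·(245) + (+0.01740)·(120) = 345.8 -1.213 +2.088 = 346.674 m.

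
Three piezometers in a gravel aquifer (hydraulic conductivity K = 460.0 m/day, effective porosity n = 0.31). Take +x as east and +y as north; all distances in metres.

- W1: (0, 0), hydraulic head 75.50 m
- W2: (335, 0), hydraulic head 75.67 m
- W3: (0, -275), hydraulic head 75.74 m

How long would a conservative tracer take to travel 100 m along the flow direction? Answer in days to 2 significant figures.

67 days

∂h/∂x = (75.67 − 75.50) / (335 − 0) = +0.0005075
∂h/∂y = (75.74 − 75.50) / (-275 − 0) = -0.0008727
|∇h| = √(0.0005075² + -0.0008727²) = 0.00101
Seepage velocity v = K·i/n = 460.0 × 0.00101 / 0.31 = 1.499 m/day.
t = 100 / 1.499 = 66.71 days.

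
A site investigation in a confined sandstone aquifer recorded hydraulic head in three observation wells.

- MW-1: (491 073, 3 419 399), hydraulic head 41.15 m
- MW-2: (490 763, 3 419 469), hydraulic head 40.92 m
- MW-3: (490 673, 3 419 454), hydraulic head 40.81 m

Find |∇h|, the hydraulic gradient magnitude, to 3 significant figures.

0.00159

Taking MW-1 as reference: MW-2−MW-1 = (-310, 70, -0.23); MW-3−MW-1 = (-400, 55, -0.34).
Solve a·Δx + b·Δy = Δh: det = (-310)·55 − (-400)·70 = 10950.
∂h/∂x = [(-0.23)·55 − (-0.34)·70] / 10950 = +0.001018
∂h/∂y = [(-310)·(-0.34) − (-400)·(-0.23)] / 10950 = +0.001224
|∇h| = √(0.001018² + 0.001224²) = 0.001592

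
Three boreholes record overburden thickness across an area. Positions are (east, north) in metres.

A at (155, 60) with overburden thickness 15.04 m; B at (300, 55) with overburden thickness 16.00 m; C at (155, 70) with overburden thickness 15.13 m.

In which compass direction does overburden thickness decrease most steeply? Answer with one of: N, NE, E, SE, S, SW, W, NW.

SW

Taking A as reference: B−A = (145, -5, +0.96); C−A = (0, 10, +0.09).
Solve a·Δx + b·Δy = Δd: det = 145·10 − 0·(-5) = 1450.
∂d/∂x = [(+0.96)·10 − (+0.09)·(-5)] / 1450 = +0.006931
∂d/∂y = [145·(+0.09) − 0·(+0.96)] / 1450 = +0.009000
Steepest decrease is along −∇f = (-0.006931 E, -0.009000 N) → southwest.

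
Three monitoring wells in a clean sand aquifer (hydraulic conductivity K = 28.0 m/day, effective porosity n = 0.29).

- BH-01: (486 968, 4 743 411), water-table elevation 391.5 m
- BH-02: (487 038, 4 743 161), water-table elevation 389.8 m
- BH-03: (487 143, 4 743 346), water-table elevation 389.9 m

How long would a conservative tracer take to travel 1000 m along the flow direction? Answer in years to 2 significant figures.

3.2 years

With h = a·x + b·y + c and BH-01 as origin, the differences give:
  70·a + (-250)·b = -1.7
  175·a + (-65)·b = -1.6
Eliminate b (×(-65) and ×(-250), subtract): 39200·a = -289.50 → a = ∂h/∂x = -0.007385
Back-substitute: b = ∂h/∂y = +0.004732.
|∇h| = √(-0.007385² + 0.004732²) = 0.008771
Seepage velocity v = K·i/n = 28.0 × 0.008771 / 0.29 = 0.8469 m/day.
t = 1000 / 0.8469 = 1181 days = 3.23 years.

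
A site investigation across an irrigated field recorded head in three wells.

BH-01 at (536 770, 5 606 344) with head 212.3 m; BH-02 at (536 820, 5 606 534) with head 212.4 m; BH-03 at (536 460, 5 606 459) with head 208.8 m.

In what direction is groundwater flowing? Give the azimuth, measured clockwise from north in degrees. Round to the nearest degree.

Taking BH-01 as reference: BH-02−BH-01 = (50, 190, +0.1); BH-03−BH-01 = (-310, 115, -3.5).
Solve a·Δx + b·Δy = Δh: det = 50·115 − (-310)·190 = 64650.
∂h/∂x = [(+0.1)·115 − (-3.5)·190] / 64650 = +0.01046
∂h/∂y = [50·(-3.5) − (-310)·(+0.1)] / 64650 = -0.002227
Flow direction (−∇h) has components (-0.01046 E, +0.002227 N).
Azimuth = atan2(E, N) = atan2(-0.01046, +0.002227) = 282.0° ≈ 282°.

282°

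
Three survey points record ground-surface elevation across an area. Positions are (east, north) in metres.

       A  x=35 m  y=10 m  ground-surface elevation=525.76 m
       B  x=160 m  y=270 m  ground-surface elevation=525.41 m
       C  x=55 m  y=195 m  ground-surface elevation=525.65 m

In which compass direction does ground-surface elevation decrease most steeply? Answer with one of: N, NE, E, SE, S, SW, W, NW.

E

Differences from A: to B (Δx, Δy, Δh) = (125, 260, -0.35); to C = (20, 185, -0.11).
Solve a·Δx + b·Δy = Δz: det = 125·185 − 20·260 = 17925.
∂z/∂x = [(-0.35)·185 − (-0.11)·260] / 17925 = -0.002017
∂z/∂y = [125·(-0.11) − 20·(-0.35)] / 17925 = -0.0003766
Steepest decrease is along −∇f = (+0.002017 E, +0.0003766 N) → east.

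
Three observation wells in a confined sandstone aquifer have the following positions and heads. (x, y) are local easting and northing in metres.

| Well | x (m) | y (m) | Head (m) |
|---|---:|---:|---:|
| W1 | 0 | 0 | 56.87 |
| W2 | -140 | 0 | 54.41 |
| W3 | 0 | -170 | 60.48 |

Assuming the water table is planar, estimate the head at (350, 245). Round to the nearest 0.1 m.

∂h/∂x = (54.41 − 56.87) / (-140 − 0) = +0.01757
∂h/∂y = (60.48 − 56.87) / (-170 − 0) = -0.02124
h(350, 245) = 56.87 + (+0.01757)·(350) + (-0.02124)·(245) = 56.87 +6.150 -5.203 = 57.817 m.

57.8 m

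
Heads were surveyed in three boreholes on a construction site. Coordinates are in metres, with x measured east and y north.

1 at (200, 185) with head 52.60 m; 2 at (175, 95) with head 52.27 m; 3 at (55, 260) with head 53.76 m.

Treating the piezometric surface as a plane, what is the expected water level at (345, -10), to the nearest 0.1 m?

50.8 m

Differences from 1: to 2 (Δx, Δy, Δh) = (-25, -90, -0.33); to 3 = (-145, 75, +1.16).
Solve a·Δx + b·Δy = Δh: det = (-25)·75 − (-145)·(-90) = -14925.
∂h/∂x = [(-0.33)·75 − (+1.16)·(-90)] / -14925 = -0.005337
∂h/∂y = [(-25)·(+1.16) − (-145)·(-0.33)] / -14925 = +0.005149
h(345, -10) = 52.60 + (-0.005337)·(145) + (+0.005149)·(-195) = 52.60 -0.774 -1.004 = 50.822 m.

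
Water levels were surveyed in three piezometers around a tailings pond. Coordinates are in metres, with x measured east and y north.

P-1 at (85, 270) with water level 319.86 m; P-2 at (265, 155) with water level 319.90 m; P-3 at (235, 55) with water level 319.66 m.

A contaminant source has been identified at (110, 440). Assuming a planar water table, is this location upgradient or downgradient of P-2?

upgradient

With h = a·x + b·y + c and P-1 as origin, the differences give:
  180·a + (-115)·b = +0.04
  150·a + (-215)·b = -0.20
Eliminate b (×(-215) and ×(-115), subtract): -21450·a = -31.600 → a = ∂h/∂x = +0.001473
Back-substitute: b = ∂h/∂y = +0.001958.
Head at (110, 440) = 319.86 + (+0.001473)·(25) + (+0.001958)·(170) = 320.23 m.
That is higher than the 319.90 m at P-2, so the point is upgradient.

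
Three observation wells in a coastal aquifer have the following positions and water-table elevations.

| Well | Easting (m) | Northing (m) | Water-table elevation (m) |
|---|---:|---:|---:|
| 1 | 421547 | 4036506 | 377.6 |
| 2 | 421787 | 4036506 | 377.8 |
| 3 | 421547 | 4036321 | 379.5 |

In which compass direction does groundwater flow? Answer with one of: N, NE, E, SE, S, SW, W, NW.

N

∂h/∂x = (377.8 − 377.6) / (421787 − 421547) = +0.0008333
∂h/∂y = (379.5 − 377.6) / (4036321 − 4036506) = -0.01027
Flow = −∇h = (-0.0008333 east, +0.01027 north), which points north.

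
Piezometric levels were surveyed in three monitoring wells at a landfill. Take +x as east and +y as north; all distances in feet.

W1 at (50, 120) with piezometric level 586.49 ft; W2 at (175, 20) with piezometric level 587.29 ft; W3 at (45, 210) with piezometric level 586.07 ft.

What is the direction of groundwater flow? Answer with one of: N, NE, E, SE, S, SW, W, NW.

Taking W1 as reference: W2−W1 = (125, -100, +0.80); W3−W1 = (-5, 90, -0.42).
Determinant of the coordinate differences = 125·90 − (-5)·(-100) = 10750.
∂h/∂x = [(+0.80)·90 − (-0.42)·(-100)] / 10750 = +0.002791
∂h/∂y = [125·(-0.42) − (-5)·(+0.80)] / 10750 = -0.004512
Flow = −∇h = (-0.002791 east, +0.004512 north), which points northwest.

NW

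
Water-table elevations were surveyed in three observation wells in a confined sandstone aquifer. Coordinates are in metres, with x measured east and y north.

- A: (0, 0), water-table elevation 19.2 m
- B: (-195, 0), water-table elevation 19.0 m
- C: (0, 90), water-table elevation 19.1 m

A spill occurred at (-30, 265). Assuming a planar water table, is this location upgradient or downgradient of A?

downgradient

∂h/∂x = (19.0 − 19.2) / (-195 − 0) = +0.001026
∂h/∂y = (19.1 − 19.2) / (90 − 0) = -0.001111
Head at (-30, 265) = 19.2 + (+0.001026)·(-30) + (-0.001111)·(265) = 18.87 m.
That is lower than the 19.2 m at A, so the point is downgradient.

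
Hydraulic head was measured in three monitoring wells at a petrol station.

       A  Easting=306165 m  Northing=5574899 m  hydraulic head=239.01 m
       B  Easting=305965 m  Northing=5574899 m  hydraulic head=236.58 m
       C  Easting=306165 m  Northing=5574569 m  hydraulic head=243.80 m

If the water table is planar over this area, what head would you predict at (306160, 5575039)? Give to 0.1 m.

236.9 m

∂h/∂x = (236.58 − 239.01) / (305965 − 306165) = +0.01215
∂h/∂y = (243.80 − 239.01) / (5574569 − 5574899) = -0.01452
h(306160, 5575039) = 239.01 + (+0.01215)·(-5) + (-0.01452)·(140) = 239.01 -0.061 -2.032 = 236.917 m.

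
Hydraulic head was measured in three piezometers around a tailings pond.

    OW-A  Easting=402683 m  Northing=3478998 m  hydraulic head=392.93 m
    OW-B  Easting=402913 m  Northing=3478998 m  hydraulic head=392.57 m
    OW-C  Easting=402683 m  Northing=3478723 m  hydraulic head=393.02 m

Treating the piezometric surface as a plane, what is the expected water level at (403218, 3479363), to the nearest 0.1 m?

392.0 m

∂h/∂x = (392.57 − 392.93) / (402913 − 402683) = -0.001565
∂h/∂y = (393.02 − 392.93) / (3478723 − 3478998) = -0.0003273
h(403218, 3479363) = 392.93 + (-0.001565)·(535) + (-0.0003273)·(365) = 392.93 -0.837 -0.119 = 391.973 m.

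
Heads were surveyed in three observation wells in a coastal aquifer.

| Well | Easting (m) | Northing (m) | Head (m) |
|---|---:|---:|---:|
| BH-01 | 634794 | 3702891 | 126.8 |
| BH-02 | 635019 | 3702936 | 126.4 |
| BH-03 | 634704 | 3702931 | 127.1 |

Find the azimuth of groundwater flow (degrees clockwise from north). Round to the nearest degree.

137°

With h = a·x + b·y + c and BH-01 as origin, the differences give:
  225·a + 45·b = -0.4
  (-90)·a + 40·b = +0.3
Eliminate b (×40 and ×45, subtract): 13050·a = -29.50 → a = ∂h/∂x = -0.002261
Back-substitute: b = ∂h/∂y = +0.002414.
Flow direction (−∇h) has components (+0.002261 E, -0.002414 N).
Azimuth = atan2(E, N) = atan2(+0.002261, -0.002414) = 136.9° ≈ 137°.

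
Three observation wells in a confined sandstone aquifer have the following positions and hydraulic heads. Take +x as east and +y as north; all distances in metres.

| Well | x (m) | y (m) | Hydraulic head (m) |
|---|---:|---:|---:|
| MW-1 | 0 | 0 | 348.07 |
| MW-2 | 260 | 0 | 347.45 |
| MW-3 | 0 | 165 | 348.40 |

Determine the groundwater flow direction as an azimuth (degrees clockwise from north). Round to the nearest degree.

∂h/∂x = (347.45 − 348.07) / (260 − 0) = -0.002385
∂h/∂y = (348.40 − 348.07) / (165 − 0) = +0.002000
Flow direction (−∇h) has components (+0.002385 E, -0.002000 N).
Azimuth = atan2(E, N) = atan2(+0.002385, -0.002000) = 130.0° ≈ 130°.

130°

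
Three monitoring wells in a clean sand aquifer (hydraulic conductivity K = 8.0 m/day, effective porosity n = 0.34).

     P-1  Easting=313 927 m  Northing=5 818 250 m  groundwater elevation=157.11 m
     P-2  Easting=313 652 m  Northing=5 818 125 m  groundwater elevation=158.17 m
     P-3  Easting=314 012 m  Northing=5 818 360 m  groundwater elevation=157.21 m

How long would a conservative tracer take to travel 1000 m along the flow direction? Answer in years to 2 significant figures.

13 years

Differences from P-1: to P-2 (Δx, Δy, Δh) = (-275, -125, +1.06); to P-3 = (85, 110, +0.10).
Solve a·Δx + b·Δy = Δh: det = (-275)·110 − 85·(-125) = -19625.
∂h/∂x = [(+1.06)·110 − (+0.10)·(-125)] / -19625 = -0.006578
∂h/∂y = [(-275)·(+0.10) − 85·(+1.06)] / -19625 = +0.005992
|∇h| = √(-0.006578² + 0.005992²) = 0.008898
Seepage velocity v = K·i/n = 8.0 × 0.008898 / 0.34 = 0.2094 m/day.
t = 1000 / 0.2094 = 4776 days = 13.1 years.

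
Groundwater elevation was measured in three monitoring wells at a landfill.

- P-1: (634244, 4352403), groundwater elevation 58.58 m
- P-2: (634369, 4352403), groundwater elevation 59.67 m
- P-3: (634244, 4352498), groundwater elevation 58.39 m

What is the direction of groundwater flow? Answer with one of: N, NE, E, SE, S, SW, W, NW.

∂h/∂x = (59.67 − 58.58) / (634369 − 634244) = +0.008720
∂h/∂y = (58.39 − 58.58) / (4352498 − 4352403) = -0.002000
Flow = −∇h = (-0.008720 east, +0.002000 north), which points west.

W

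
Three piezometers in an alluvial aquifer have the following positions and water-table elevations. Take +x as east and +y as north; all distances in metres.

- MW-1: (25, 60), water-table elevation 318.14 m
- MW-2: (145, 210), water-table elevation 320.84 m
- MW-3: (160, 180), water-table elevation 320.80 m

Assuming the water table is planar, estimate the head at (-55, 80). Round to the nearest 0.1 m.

Taking MW-1 as reference: MW-2−MW-1 = (120, 150, +2.70); MW-3−MW-1 = (135, 120, +2.66).
Solve a·Δx + b·Δy = Δh: det = 120·120 − 135·150 = -5850.
∂h/∂x = [(+2.70)·120 − (+2.66)·150] / -5850 = +0.01282
∂h/∂y = [120·(+2.66) − 135·(+2.70)] / -5850 = +0.007744
h(-55, 80) = 318.14 + (+0.01282)·(-80) + (+0.007744)·(20) = 318.14 -1.026 +0.155 = 317.269 m.

317.3 m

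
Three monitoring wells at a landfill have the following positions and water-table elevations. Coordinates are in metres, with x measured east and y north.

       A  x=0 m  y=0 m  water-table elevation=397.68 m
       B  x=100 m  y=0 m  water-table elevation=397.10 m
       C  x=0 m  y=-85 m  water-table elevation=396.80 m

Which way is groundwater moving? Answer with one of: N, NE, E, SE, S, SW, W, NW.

SE

∂h/∂x = (397.10 − 397.68) / (100 − 0) = -0.005800
∂h/∂y = (396.80 − 397.68) / (-85 − 0) = +0.01035
Flow = −∇h = (+0.005800 east, -0.01035 north), which points southeast.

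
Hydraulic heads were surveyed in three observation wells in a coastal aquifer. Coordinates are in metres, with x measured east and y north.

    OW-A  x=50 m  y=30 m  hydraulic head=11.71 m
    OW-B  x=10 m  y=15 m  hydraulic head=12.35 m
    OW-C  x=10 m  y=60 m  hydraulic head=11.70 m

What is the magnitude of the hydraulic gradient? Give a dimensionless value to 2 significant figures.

0.018

With h = a·x + b·y + c and OW-A as origin, the differences give:
  (-40)·a + (-15)·b = +0.64
  (-40)·a + 30·b = -0.01
Eliminate b (×30 and ×(-15), subtract): -1800·a = 19.050 → a = ∂h/∂x = -0.01058
Back-substitute: b = ∂h/∂y = -0.01444.
|∇h| = √(-0.01058² + -0.01444²) = 0.0179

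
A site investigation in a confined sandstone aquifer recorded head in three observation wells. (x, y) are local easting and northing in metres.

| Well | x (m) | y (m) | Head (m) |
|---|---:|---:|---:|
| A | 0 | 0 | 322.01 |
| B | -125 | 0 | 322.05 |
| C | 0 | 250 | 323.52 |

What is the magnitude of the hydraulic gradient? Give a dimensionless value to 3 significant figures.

0.00605

∂h/∂x = (322.05 − 322.01) / (-125 − 0) = -0.0003200
∂h/∂y = (323.52 − 322.01) / (250 − 0) = +0.006040
|∇h| = √(-0.0003200² + 0.006040²) = 0.006048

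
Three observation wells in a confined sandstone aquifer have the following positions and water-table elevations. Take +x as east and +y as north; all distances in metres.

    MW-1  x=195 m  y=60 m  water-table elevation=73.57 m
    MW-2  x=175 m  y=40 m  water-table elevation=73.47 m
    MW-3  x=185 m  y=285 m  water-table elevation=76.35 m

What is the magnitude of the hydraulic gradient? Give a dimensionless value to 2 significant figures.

Differences from MW-1: to MW-2 (Δx, Δy, Δh) = (-20, -20, -0.10); to MW-3 = (-10, 225, +2.78).
Solve a·Δx + b·Δy = Δh: det = (-20)·225 − (-10)·(-20) = -4700.
∂h/∂x = [(-0.10)·225 − (+2.78)·(-20)] / -4700 = -0.007043
∂h/∂y = [(-20)·(+2.78) − (-10)·(-0.10)] / -4700 = +0.01204
|∇h| = √(-0.007043² + 0.01204²) = 0.01395

0.014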